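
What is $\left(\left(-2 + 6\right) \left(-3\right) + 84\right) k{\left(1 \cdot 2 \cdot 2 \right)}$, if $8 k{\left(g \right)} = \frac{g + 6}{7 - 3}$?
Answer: $\frac{45}{2} \approx 22.5$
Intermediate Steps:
$k{\left(g \right)} = \frac{3}{16} + \frac{g}{32}$ ($k{\left(g \right)} = \frac{\left(g + 6\right) \frac{1}{7 - 3}}{8} = \frac{\left(6 + g\right) \frac{1}{4}}{8} = \frac{\frac{3}{2} + \frac{g}{4}}{8} = \frac{3}{16} + \frac{g}{32}$)
$\left(\left(-2 + 6\right) \left(-3\right) + 84\right) k{\left(1 \cdot 2 \cdot 2 \right)} = \left(\left(-2 + 6\right) \left(-3\right) + 84\right) \left(\frac{3}{16} + \frac{1 \cdot 2 \cdot 2}{32}\right) = \left(4 \left(-3\right) + 84\right) \left(\frac{3}{16} + \frac{2 \cdot 2}{32}\right) = \left(-12 + 84\right) \left(\frac{3}{16} + \frac{1}{32} \cdot 4\right) = 72 \left(\frac{3}{16} + \frac{1}{8}\right) = 72 \cdot \frac{5}{16} = \frac{45}{2}$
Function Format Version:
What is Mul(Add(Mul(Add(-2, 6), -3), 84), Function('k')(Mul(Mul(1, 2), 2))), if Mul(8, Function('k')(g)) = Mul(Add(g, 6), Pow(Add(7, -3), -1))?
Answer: Rational(45, 2) ≈ 22.500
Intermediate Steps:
Function('k')(g) = Add(Rational(3, 16), Mul(Rational(1, 32), g)) (Function('k')(g) = Mul(Rational(1, 8), Mul(Add(g, 6), Pow(Add(7, -3), -1))) = Mul(Rational(1, 8), Mul(Add(6, g), Pow(4, -1))) = Mul(Rational(1, 8), Mul(Add(6, g), Rational(1, 4))) = Mul(Rational(1, 8), Add(Rational(3, 2), Mul(Rational(1, 4), g))) = Add(Rational(3, 16), Mul(Rational(1, 32), g)))
Mul(Add(Mul(Add(-2, 6), -3), 84), Function('k')(Mul(Mul(1, 2), 2))) = Mul(Add(Mul(Add(-2, 6), -3), 84), Add(Rational(3, 16), Mul(Rational(1, 32), Mul(Mul(1, 2), 2)))) = Mul(Add(Mul(4, -3), 84), Add(Rational(3, 16), Mul(Rational(1, 32), Mul(2, 2)))) = Mul(Add(-12, 84), Add(Rational(3, 16), Mul(Rational(1, 32), 4))) = Mul(72, Add(Rational(3, 16), Rational(1, 8))) = Mul(72, Rational(5, 16)) = Rational(45, 2)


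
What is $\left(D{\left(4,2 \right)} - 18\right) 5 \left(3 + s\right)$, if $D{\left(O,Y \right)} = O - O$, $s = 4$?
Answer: $-630$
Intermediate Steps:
$D{\left(O,Y \right)} = 0$
$\left(D{\left(4,2 \right)} - 18\right) 5 \left(3 + s\right) = \left(0 - 18\right) 5 \left(3 + 4\right) = - 18 \cdot 5 \cdot 7 = \left(-18\right) 35 = -630$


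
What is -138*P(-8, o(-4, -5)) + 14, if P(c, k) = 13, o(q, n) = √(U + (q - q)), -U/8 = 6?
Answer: -1780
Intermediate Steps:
U = -48 (U = -8*6 = -48)
o(q, n) = 4*I*√3 (o(q, n) = √(-48 + (q - q)) = √(-48 + 0) = √(-48) = 4*I*√3)
-138*P(-8, o(-4, -5)) + 14 = -138*13 + 14 = -1794 + 14 = -1780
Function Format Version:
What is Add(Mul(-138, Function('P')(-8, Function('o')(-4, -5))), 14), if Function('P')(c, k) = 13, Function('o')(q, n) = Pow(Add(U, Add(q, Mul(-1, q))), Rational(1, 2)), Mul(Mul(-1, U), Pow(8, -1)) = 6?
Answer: -1780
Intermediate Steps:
U = -48 (U = Mul(-8, 6) = -48)
Function('o')(q, n) = Mul(4, I, Pow(3, Rational(1, 2))) (Function('o')(q, n) = Pow(Add(-48, Add(q, Mul(-1, q))), Rational(1, 2)) = Pow(Add(-48, 0), Rational(1, 2)) = Pow(-48, Rational(1, 2)) = Mul(4, I, Pow(3, Rational(1, 2))))
Add(Mul(-138, Function('P')(-8, Function('o')(-4, -5))), 14) = Add(Mul(-138, 13), 14) = Add(-1794, 14) = -1780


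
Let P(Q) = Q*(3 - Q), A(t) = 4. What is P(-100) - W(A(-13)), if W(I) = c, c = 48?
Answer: -10348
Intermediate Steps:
W(I) = 48
P(-100) - W(A(-13)) = -100*(3 - 1*(-100)) - 1*48 = -100*(3 + 100) - 48 = -100*103 - 48 = -10300 - 48 = -10348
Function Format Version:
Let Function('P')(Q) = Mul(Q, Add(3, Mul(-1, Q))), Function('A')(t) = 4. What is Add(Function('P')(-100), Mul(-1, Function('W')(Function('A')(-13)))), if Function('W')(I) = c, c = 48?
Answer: -10348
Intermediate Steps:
Function('W')(I) = 48
Add(Function('P')(-100), Mul(-1, Function('W')(Function('A')(-13)))) = Add(Mul(-100, Add(3, Mul(-1, -100))), Mul(-1, 48)) = Add(Mul(-100, Add(3, 100)), -48) = Add(Mul(-100, 103), -48) = Add(-10300, -48) = -10348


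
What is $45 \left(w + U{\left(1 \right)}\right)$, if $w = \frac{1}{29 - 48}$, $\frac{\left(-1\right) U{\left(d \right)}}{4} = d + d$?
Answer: $- \frac{6885}{19} \approx -362.37$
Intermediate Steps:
$U{\left(d \right)} = - 8 d$ ($U{\left(d \right)} = - 4 \left(d + d\right) = - 4 \cdot 2 d = - 8 d$)
$w = - \frac{1}{19}$ ($w = \frac{1}{-19} = - \frac{1}{19} \approx -0.052632$)
$45 \left(w + U{\left(1 \right)}\right) = 45 \left(- \frac{1}{19} - 8\right) = 45 \left(- \frac{153}{19}\right) = - \frac{6885}{19}$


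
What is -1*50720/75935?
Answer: -10144/15187 ≈ -0.66794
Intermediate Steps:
-1*50720/75935 = -50720*1/75935 = -10144/15187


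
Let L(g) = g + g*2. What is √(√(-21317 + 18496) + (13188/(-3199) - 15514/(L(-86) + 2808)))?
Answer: √(-138607871043 + 13580406225*I*√2821)/116535 ≈ 4.6839 + 5.6697*I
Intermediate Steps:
L(g) = 3*g (L(g) = g + 2*g = 3*g)
√(√(-21317 + 18496) + (13188/(-3199) - 15514/(L(-86) + 2808))) = √(√(-21317 + 18496) + (13188/(-3199) - 15514/(3*(-86) + 2808))) = √(√(-2821) + (13188*(-1/3199) - 15514/(-258 + 2808))) = √(I*√2821 + (-1884/457 - 15514/2550)) = √(I*√2821 + (-1884/457 - 15514*1/2550)) = √(I*√2821 + (-1884/457 - 7757/1275)) = √(I*√2821 - 5947049/582675) = √(-5947049/582675 + I*√2821)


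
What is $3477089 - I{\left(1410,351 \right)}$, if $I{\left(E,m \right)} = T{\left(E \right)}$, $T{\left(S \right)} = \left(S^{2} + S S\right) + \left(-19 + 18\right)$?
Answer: $-499110$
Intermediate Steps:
$T{\left(S \right)} = -1 + 2 S^{2}$ ($T{\left(S \right)} = \left(S^{2} + S^{2}\right) - 1 = 2 S^{2} - 1 = -1 + 2 S^{2}$)
$I{\left(E,m \right)} = -1 + 2 E^{2}$
$3477089 - I{\left(1410,351 \right)} = 3477089 - \left(-1 + 2 \cdot 1410^{2}\right) = 3477089 - \left(-1 + 2 \cdot 1988100\right) = 3477089 - \left(-1 + 3976200\right) = 3477089 - 3976199 = -499110$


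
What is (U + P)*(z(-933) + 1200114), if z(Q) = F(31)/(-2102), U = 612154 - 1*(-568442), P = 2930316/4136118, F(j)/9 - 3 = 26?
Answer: 1026522353917646782029/724510003 ≈ 1.4169e+12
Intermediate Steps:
F(j) = 261 (F(j) = 27 + 9*26 = 27 + 234 = 261)
P = 488386/689353 (P = 2930316*(1/4136118) = 488386/689353 ≈ 0.70847)
U = 1180596 (U = 612154 + 568442 = 1180596)
z(Q) = -261/2102 (z(Q) = 261/(-2102) = 261*(-1/2102) = -261/2102)
(U + P)*(z(-933) + 1200114) = (1180596 + 488386/689353)*(-261/2102 + 1200114) = (813847882774/689353)*(2522639367/2102) = 1026522353917646782029/724510003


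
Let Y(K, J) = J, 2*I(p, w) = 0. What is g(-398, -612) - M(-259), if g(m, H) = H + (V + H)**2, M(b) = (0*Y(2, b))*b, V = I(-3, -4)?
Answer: 373932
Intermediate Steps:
I(p, w) = 0 (I(p, w) = (1/2)*0 = 0)
V = 0
M(b) = 0 (M(b) = (0*b)*b = 0*b = 0)
g(m, H) = H + H**2 (g(m, H) = H + (0 + H)**2 = H + H**2)
g(-398, -612) - M(-259) = -612*(1 - 612) - 1*0 = -612*(-611) + 0 = 373932 + 0 = 373932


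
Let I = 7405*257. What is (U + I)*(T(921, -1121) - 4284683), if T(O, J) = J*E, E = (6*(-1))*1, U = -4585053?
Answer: 11473343779376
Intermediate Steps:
E = -6 (E = -6*1 = -6)
I = 1903085
T(O, J) = -6*J (T(O, J) = J*(-6) = -6*J)
(U + I)*(T(921, -1121) - 4284683) = (-4585053 + 1903085)*(-6*(-1121) - 4284683) = -2681968*(6726 - 4284683) = -2681968*(-4277957) = 11473343779376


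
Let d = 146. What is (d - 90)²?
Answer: 3136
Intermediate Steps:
(d - 90)² = (146 - 90)² = 56² = 3136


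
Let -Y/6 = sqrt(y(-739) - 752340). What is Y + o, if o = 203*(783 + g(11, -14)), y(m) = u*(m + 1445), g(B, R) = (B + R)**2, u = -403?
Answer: 160776 - 6*I*sqrt(1036858) ≈ 1.6078e+5 - 6109.6*I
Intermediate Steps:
y(m) = -582335 - 403*m (y(m) = -403*(m + 1445) = -403*(1445 + m) = -582335 - 403*m)
Y = -6*I*sqrt(1036858) (Y = -6*sqrt((-582335 - 403*(-739)) - 752340) = -6*sqrt((-582335 + 297817) - 752340) = -6*sqrt(-284518 - 752340) = -6*I*sqrt(1036858) ≈ -6109.6*I)
o = 160776 (o = 203*(783 + (11 - 14)**2) = 203*(783 + (-3)**2) = 203*(783 + 9) = 203*792 = 160776)
Y + o = -6*I*sqrt(1036858) + 160776 = 160776 - 6*I*sqrt(1036858)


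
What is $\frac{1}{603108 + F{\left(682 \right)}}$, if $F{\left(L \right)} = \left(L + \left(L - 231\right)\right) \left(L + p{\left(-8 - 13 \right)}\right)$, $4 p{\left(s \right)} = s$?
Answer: $\frac{4}{5479463} \approx 7.3 \cdot 10^{-7}$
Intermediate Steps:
$p{\left(s \right)} = \frac{s}{4}$
$F{\left(L \right)} = \left(-231 + 2 L\right) \left(- \frac{21}{4} + L\right)$ ($F{\left(L \right)} = \left(L + \left(L - 231\right)\right) \left(L + \frac{-8 - 13}{4}\right) = \left(L + \left(-231 + L\right)\right) \left(L + \frac{-8 - 13}{4}\right) = \left(-231 + 2 L\right) \left(L + \frac{1}{4} \left(-21\right)\right) = \left(-231 + 2 L\right) \left(L - \frac{21}{4}\right) = \left(-231 + 2 L\right) \left(- \frac{21}{4} + L\right)$)
$\frac{1}{603108 + F{\left(682 \right)}} = \frac{1}{603108 + \left(\frac{4851}{4} + 2 \cdot 682^{2} - 164703\right)} = \frac{1}{603108 + \left(\frac{4851}{4} + 2 \cdot 465124 - 164703\right)} = \frac{1}{603108 + \left(\frac{4851}{4} + 930248 - 164703\right)} = \frac{1}{603108 + \frac{3067031}{4}} = \frac{1}{\frac{5479463}{4}} = \frac{4}{5479463}$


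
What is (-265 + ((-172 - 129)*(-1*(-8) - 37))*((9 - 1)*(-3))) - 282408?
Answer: -492169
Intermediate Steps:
(-265 + ((-172 - 129)*(-1*(-8) - 37))*((9 - 1)*(-3))) - 282408 = (-265 + (-301*(8 - 37))*(8*(-3))) - 282408 = (-265 - 301*(-29)*(-24)) - 282408 = (-265 + 8729*(-24)) - 282408 = (-265 - 209496) - 282408 = -209761 - 282408 = -492169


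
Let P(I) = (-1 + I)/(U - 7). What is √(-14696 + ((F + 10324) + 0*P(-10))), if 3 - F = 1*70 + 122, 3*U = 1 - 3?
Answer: I*√4561 ≈ 67.535*I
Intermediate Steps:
U = -⅔ (U = (1 - 3)/3 = (⅓)*(-2) = -⅔ ≈ -0.66667)
F = -189 (F = 3 - (1*70 + 122) = 3 - (70 + 122) = 3 - 1*192 = 3 - 192 = -189)
P(I) = 3/23 - 3*I/23 (P(I) = (-1 + I)/(-⅔ - 7) = (-1 + I)/(-23/3) = (-1 + I)*(-3/23) = 3/23 - 3*I/23)
√(-14696 + ((F + 10324) + 0*P(-10))) = √(-14696 + ((-189 + 10324) + 0*(3/23 - 3/23*(-10)))) = √(-14696 + (10135 + 0*(3/23 + 30/23))) = √(-14696 + (10135 + 0*(33/23))) = √(-14696 + (10135 + 0)) = √(-14696 + 10135) = √(-4561) = I*√4561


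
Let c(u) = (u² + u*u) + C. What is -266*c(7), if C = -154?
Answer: 14896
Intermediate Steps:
c(u) = -154 + 2*u² (c(u) = (u² + u*u) - 154 = (u² + u²) - 154 = 2*u² - 154 = -154 + 2*u²)
-266*c(7) = -266*(-154 + 2*7²) = -266*(-154 + 2*49) = -266*(-154 + 98) = -266*(-56) = 14896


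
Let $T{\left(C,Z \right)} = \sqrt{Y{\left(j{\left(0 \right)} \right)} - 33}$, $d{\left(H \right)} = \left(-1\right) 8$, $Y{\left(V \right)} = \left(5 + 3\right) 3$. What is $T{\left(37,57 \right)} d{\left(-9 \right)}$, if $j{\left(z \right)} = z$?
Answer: $- 24 i \approx - 24.0 i$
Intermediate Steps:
$Y{\left(V \right)} = 24$ ($Y{\left(V \right)} = 8 \cdot 3 = 24$)
$d{\left(H \right)} = -8$
$T{\left(C,Z \right)} = 3 i$ ($T{\left(C,Z \right)} = \sqrt{24 - 33} = \sqrt{-9} = 3 i$)
$T{\left(37,57 \right)} d{\left(-9 \right)} = 3 i \left(-8\right) = - 24 i$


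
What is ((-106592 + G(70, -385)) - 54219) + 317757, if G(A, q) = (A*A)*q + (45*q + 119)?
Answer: -1746760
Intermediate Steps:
G(A, q) = 119 + 45*q + q*A² (G(A, q) = A²*q + (119 + 45*q) = q*A² + (119 + 45*q) = 119 + 45*q + q*A²)
((-106592 + G(70, -385)) - 54219) + 317757 = ((-106592 + (119 + 45*(-385) - 385*70²)) - 54219) + 317757 = ((-106592 + (119 - 17325 - 385*4900)) - 54219) + 317757 = ((-106592 + (119 - 17325 - 1886500)) - 54219) + 317757 = ((-106592 - 1903706) - 54219) + 317757 = (-2010298 - 54219) + 317757 = -2064517 + 317757 = -1746760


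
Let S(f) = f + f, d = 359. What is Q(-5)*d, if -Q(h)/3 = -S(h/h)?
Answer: 2154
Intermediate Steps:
S(f) = 2*f
Q(h) = 6 (Q(h) = -(-3)*2*(h/h) = -(-3)*2*1 = -(-3)*2 = -3*(-2) = 6)
Q(-5)*d = 6*359 = 2154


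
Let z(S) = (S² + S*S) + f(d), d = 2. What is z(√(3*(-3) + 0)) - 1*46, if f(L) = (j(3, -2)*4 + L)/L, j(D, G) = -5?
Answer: -73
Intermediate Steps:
f(L) = (-20 + L)/L (f(L) = (-5*4 + L)/L = (-20 + L)/L)
z(S) = -9 + 2*S² (z(S) = (S² + S*S) + (-20 + 2)/2 = (S² + S²) + (½)*(-18) = 2*S² - 9 = -9 + 2*S²)
z(√(3*(-3) + 0)) - 1*46 = (-9 + 2*(√(3*(-3) + 0))²) - 1*46 = (-9 + 2*(√(-9 + 0))²) - 46 = (-9 + 2*(√(-9))²) - 46 = (-9 + 2*(3*I)²) - 46 = (-9 + 2*(-9)) - 46 = (-9 - 18) - 46 = -27 - 46 = -73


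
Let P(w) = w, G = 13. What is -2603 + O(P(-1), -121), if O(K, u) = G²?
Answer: -2434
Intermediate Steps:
O(K, u) = 169 (O(K, u) = 13² = 169)
-2603 + O(P(-1), -121) = -2603 + 169 = -2434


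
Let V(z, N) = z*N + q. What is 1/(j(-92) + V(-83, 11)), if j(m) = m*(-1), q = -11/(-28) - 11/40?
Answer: -280/229847 ≈ -0.0012182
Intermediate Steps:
q = 33/280 (q = -11*(-1/28) - 11*1/40 = 11/28 - 11/40 = 33/280 ≈ 0.11786)
j(m) = -m
V(z, N) = 33/280 + N*z (V(z, N) = z*N + 33/280 = N*z + 33/280 = 33/280 + N*z)
1/(j(-92) + V(-83, 11)) = 1/(-1*(-92) + (33/280 + 11*(-83))) = 1/(92 + (33/280 - 913)) = 1/(92 - 255607/280) = 1/(-229847/280) = -280/229847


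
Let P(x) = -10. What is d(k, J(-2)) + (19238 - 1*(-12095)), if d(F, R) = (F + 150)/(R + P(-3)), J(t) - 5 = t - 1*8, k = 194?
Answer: 469651/15 ≈ 31310.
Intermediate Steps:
J(t) = -3 + t (J(t) = 5 + (t - 1*8) = 5 + (t - 8) = 5 + (-8 + t) = -3 + t)
d(F, R) = (150 + F)/(-10 + R) (d(F, R) = (F + 150)/(R - 10) = (150 + F)/(-10 + R))
d(k, J(-2)) + (19238 - 1*(-12095)) = (150 + 194)/(-10 + (-3 - 2)) + (19238 - 1*(-12095)) = 344/(-10 - 5) + (19238 + 12095) = 344/(-15) + 31333 = -1/15*344 + 31333 = -344/15 + 31333 = 469651/15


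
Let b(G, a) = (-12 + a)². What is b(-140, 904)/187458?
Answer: 397832/93729 ≈ 4.2445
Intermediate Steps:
b(-140, 904)/187458 = (-12 + 904)²/187458 = 892²*(1/187458) = 795664*(1/187458) = 397832/93729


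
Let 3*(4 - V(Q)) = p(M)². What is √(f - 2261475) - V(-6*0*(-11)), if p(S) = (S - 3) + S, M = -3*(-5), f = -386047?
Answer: 239 + I*√2647522 ≈ 239.0 + 1627.1*I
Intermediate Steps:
M = 15
p(S) = -3 + 2*S (p(S) = (-3 + S) + S = -3 + 2*S)
V(Q) = -239 (V(Q) = 4 - (-3 + 2*15)²/3 = 4 - (-3 + 30)²/3 = 4 - ⅓*27² = 4 - ⅓*729 = 4 - 243 = -239)
√(f - 2261475) - V(-6*0*(-11)) = √(-386047 - 2261475) - 1*(-239) = √(-2647522) + 239 = I*√2647522 + 239 = 239 + I*√2647522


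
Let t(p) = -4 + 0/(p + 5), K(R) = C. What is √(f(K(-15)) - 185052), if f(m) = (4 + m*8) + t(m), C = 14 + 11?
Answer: 2*I*√46213 ≈ 429.94*I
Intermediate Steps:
C = 25
K(R) = 25
t(p) = -4 (t(p) = -4 + 0/(5 + p) = -4 + 0 = -4)
f(m) = 8*m (f(m) = (4 + m*8) - 4 = (4 + 8*m) - 4 = 8*m)
√(f(K(-15)) - 185052) = √(8*25 - 185052) = √(200 - 185052) = √(-184852) = 2*I*√46213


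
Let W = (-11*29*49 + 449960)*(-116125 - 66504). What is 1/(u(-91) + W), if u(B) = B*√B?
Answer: I/(7*(-11331581563*I + 13*√91)) ≈ -1.2607e-11 + 1.3797e-19*I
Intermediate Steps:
u(B) = B^(3/2)
W = -79321070941 (W = (-319*49 + 449960)*(-182629) = (-15631 + 449960)*(-182629) = 434329*(-182629) = -79321070941)
1/(u(-91) + W) = 1/((-91)^(3/2) - 79321070941) = 1/(-91*I*√91 - 79321070941) = 1/(-79321070941 - 91*I*√91)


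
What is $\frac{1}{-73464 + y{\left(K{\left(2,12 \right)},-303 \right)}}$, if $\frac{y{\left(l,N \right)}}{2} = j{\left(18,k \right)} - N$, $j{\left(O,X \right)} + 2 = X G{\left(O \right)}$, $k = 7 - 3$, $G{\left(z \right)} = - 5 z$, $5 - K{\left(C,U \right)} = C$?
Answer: $- \frac{1}{73582} \approx -1.359 \cdot 10^{-5}$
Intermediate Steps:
$K{\left(C,U \right)} = 5 - C$
$k = 4$
$j{\left(O,X \right)} = -2 - 5 O X$ ($j{\left(O,X \right)} = -2 + X \left(- 5 O\right) = -2 - 5 O X$)
$y{\left(l,N \right)} = -724 - 2 N$ ($y{\left(l,N \right)} = 2 \left(\left(-2 - 90 \cdot 4\right) - N\right) = 2 \left(\left(-2 - 360\right) - N\right) = 2 \left(-362 - N\right) = -724 - 2 N$)
$\frac{1}{-73464 + y{\left(K{\left(2,12 \right)},-303 \right)}} = \frac{1}{-73464 - 118} = \frac{1}{-73582} = - \frac{1}{73582}$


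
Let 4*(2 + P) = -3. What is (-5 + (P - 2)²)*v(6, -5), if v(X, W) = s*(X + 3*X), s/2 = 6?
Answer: 5058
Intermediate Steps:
P = -11/4 (P = -2 + (¼)*(-3) = -2 - ¾ = -11/4 ≈ -2.7500)
s = 12 (s = 2*6 = 12)
v(X, W) = 48*X (v(X, W) = 12*(X + 3*X) = 12*(4*X) = 48*X)
(-5 + (P - 2)²)*v(6, -5) = (-5 + (-11/4 - 2)²)*(48*6) = (-5 + (-19/4)²)*288 = (-5 + 361/16)*288 = (281/16)*288 = 5058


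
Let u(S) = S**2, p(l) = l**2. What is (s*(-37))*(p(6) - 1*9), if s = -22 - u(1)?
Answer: 22977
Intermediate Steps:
s = -23 (s = -22 - 1*1**2 = -22 - 1*1 = -22 - 1 = -23)
(s*(-37))*(p(6) - 1*9) = (-23*(-37))*(6**2 - 1*9) = 851*(36 - 9) = 851*27 = 22977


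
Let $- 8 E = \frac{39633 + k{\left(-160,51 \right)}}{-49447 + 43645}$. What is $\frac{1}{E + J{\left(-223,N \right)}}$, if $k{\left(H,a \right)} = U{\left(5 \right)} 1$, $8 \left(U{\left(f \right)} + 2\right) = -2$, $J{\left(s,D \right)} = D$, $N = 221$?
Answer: $\frac{61888}{13730089} \approx 0.0045075$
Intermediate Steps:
$U{\left(f \right)} = - \frac{9}{4}$ ($U{\left(f \right)} = -2 + \frac{1}{8} \left(-2\right) = -2 - \frac{1}{4} = - \frac{9}{4}$)
$k{\left(H,a \right)} = - \frac{9}{4}$ ($k{\left(H,a \right)} = \left(- \frac{9}{4}\right) 1 = - \frac{9}{4}$)
$E = \frac{52841}{61888}$ ($E = - \frac{\left(39633 - \frac{9}{4}\right) \frac{1}{-49447 + 43645}}{8} = - \frac{\frac{158523}{4} \frac{1}{-5802}}{8} = - \frac{\frac{158523}{4} \left(- \frac{1}{5802}\right)}{8} = \left(- \frac{1}{8}\right) \left(- \frac{52841}{7736}\right) = \frac{52841}{61888} \approx 0.85382$)
$\frac{1}{E + J{\left(-223,N \right)}} = \frac{1}{\frac{52841}{61888} + 221} = \frac{1}{\frac{13730089}{61888}} = \frac{61888}{13730089}$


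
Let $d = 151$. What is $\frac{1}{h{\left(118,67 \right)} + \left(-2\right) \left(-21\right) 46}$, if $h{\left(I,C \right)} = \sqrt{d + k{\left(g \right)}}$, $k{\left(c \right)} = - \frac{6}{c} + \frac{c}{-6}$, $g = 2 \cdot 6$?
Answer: $\frac{1288}{2488317} - \frac{\sqrt{66}}{2488317} \approx 0.00051435$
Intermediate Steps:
$g = 12$
$k{\left(c \right)} = - \frac{6}{c} - \frac{c}{6}$ ($k{\left(c \right)} = - \frac{6}{c} + c \left(- \frac{1}{6}\right) = - \frac{6}{c} - \frac{c}{6}$)
$h{\left(I,C \right)} = \frac{3 \sqrt{66}}{2}$ ($h{\left(I,C \right)} = \sqrt{151 - \left(2 + \frac{6}{12}\right)} = \sqrt{151 - \frac{5}{2}} = \sqrt{\frac{297}{2}} = \frac{3 \sqrt{66}}{2}$)
$\frac{1}{h{\left(118,67 \right)} + \left(-2\right) \left(-21\right) 46} = \frac{1}{\frac{3 \sqrt{66}}{2} + \left(-2\right) \left(-21\right) 46} = \frac{1}{\frac{3 \sqrt{66}}{2} + 42 \cdot 46} = \frac{1}{\frac{3 \sqrt{66}}{2} + 1932} = \frac{1}{1932 + \frac{3 \sqrt{66}}{2}}$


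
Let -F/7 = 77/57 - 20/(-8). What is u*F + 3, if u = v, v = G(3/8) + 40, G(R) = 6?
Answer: -70508/57 ≈ -1237.0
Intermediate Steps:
F = -3073/114 (F = -7*(77/57 - 20/(-8)) = -7*(77*(1/57) - 20*(-⅛)) = -7*(77/57 + 5/2) = -7*439/114 = -3073/114 ≈ -26.956)
v = 46 (v = 6 + 40 = 46)
u = 46
u*F + 3 = 46*(-3073/114) + 3 = -70679/57 + 3 = -70508/57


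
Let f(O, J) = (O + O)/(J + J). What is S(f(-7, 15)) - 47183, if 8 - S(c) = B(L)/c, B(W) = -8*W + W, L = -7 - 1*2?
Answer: -47040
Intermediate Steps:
L = -9 (L = -7 - 2 = -9)
B(W) = -7*W
f(O, J) = O/J (f(O, J) = (2*O)/((2*J)) = (2*O)*(1/(2*J)) = O/J)
S(c) = 8 - 63/c (S(c) = 8 - (-7*(-9))/c = 8 - 63/c)
S(f(-7, 15)) - 47183 = (8 - 63/((-7/15))) - 47183 = (8 - 63/((-7*1/15))) - 47183 = (8 - 63/(-7/15)) - 47183 = (8 - 63*(-15/7)) - 47183 = (8 + 135) - 47183 = 143 - 47183 = -47040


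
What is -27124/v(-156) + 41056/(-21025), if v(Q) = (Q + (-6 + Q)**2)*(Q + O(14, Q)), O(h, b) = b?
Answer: -83400805859/42783015600 ≈ -1.9494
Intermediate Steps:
v(Q) = 2*Q*(Q + (-6 + Q)**2) (v(Q) = (Q + (-6 + Q)**2)*(Q + Q) = (Q + (-6 + Q)**2)*(2*Q) = 2*Q*(Q + (-6 + Q)**2))
-27124/v(-156) + 41056/(-21025) = -27124*(-1/(312*(-156 + (-6 - 156)**2))) + 41056/(-21025) = -27124*(-1/(312*(-156 + (-162)**2))) + 41056*(-1/21025) = -27124*(-1/(312*(-156 + 26244))) - 41056/21025 = -27124/(2*(-156)*26088) - 41056/21025 = -27124/(-8139456) - 41056/21025 = -27124*(-1/8139456) - 41056/21025 = 6781/2034864 - 41056/21025 = -83400805859/42783015600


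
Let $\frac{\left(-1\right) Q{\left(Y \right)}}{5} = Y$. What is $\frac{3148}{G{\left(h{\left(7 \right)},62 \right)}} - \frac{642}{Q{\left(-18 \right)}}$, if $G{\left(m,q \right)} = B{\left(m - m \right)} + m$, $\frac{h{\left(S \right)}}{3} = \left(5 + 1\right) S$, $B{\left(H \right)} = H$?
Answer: $\frac{5623}{315} \approx 17.851$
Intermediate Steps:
$Q{\left(Y \right)} = - 5 Y$
$h{\left(S \right)} = 18 S$ ($h{\left(S \right)} = 3 \left(5 + 1\right) S = 3 \cdot 6 S = 18 S$)
$G{\left(m,q \right)} = m$ ($G{\left(m,q \right)} = \left(m - m\right) + m = 0 + m = m$)
$\frac{3148}{G{\left(h{\left(7 \right)},62 \right)}} - \frac{642}{Q{\left(-18 \right)}} = \frac{3148}{18 \cdot 7} - \frac{642}{\left(-5\right) \left(-18\right)} = \frac{3148}{126} - \frac{642}{90} = 3148 \cdot \frac{1}{126} - \frac{107}{15} = \frac{1574}{63} - \frac{107}{15} = \frac{5623}{315}$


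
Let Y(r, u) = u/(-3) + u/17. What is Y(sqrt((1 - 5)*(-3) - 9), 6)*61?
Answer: -1708/17 ≈ -100.47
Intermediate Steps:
Y(r, u) = -14*u/51 (Y(r, u) = u*(-1/3) + u*(1/17) = -u/3 + u/17 = -14*u/51)
Y(sqrt((1 - 5)*(-3) - 9), 6)*61 = -14/51*6*61 = -28/17*61 = -1708/17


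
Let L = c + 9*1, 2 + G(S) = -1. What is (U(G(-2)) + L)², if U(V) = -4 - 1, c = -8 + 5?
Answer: 1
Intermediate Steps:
G(S) = -3 (G(S) = -2 - 1 = -3)
c = -3
U(V) = -5
L = 6 (L = -3 + 9*1 = -3 + 9 = 6)
(U(G(-2)) + L)² = (-5 + 6)² = 1² = 1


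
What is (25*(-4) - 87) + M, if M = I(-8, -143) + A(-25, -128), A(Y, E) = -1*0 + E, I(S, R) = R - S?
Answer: -450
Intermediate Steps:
A(Y, E) = E (A(Y, E) = 0 + E = E)
M = -263 (M = (-143 - 1*(-8)) - 128 = (-143 + 8) - 128 = -135 - 128 = -263)
(25*(-4) - 87) + M = (25*(-4) - 87) - 263 = (-100 - 87) - 263 = -187 - 263 = -450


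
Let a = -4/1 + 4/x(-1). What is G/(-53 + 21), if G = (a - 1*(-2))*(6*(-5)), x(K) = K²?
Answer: 15/8 ≈ 1.8750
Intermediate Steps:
a = 0 (a = -4/1 + 4/((-1)²) = -4*1 + 4/1 = -4 + 4*1 = -4 + 4 = 0)
G = -60 (G = (0 - 1*(-2))*(6*(-5)) = (0 + 2)*(-30) = 2*(-30) = -60)
G/(-53 + 21) = -60/(-53 + 21) = -60/(-32) = -1/32*(-60) = 15/8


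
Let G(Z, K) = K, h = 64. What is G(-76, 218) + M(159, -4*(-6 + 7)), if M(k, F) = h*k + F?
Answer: 10390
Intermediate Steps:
M(k, F) = F + 64*k (M(k, F) = 64*k + F = F + 64*k)
G(-76, 218) + M(159, -4*(-6 + 7)) = 218 + (-4*(-6 + 7) + 64*159) = 218 + (-4*1 + 10176) = 218 + (-4 + 10176) = 218 + 10172 = 10390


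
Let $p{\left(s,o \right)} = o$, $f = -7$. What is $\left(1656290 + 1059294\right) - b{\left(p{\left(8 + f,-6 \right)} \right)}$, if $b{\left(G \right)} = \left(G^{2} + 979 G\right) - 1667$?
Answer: $2723089$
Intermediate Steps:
$b{\left(G \right)} = -1667 + G^{2} + 979 G$
$\left(1656290 + 1059294\right) - b{\left(p{\left(8 + f,-6 \right)} \right)} = \left(1656290 + 1059294\right) - \left(-1667 + \left(-6\right)^{2} + 979 \left(-6\right)\right) = 2715584 - \left(-1667 + 36 - 5874\right) = 2715584 - -7505 = 2715584 + 7505 = 2723089$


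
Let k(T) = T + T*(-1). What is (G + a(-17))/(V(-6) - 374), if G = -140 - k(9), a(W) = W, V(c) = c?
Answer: 157/380 ≈ 0.41316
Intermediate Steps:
k(T) = 0 (k(T) = T - T = 0)
G = -140 (G = -140 - 1*0 = -140 + 0 = -140)
(G + a(-17))/(V(-6) - 374) = (-140 - 17)/(-6 - 374) = -157/(-380) = -157*(-1/380) = 157/380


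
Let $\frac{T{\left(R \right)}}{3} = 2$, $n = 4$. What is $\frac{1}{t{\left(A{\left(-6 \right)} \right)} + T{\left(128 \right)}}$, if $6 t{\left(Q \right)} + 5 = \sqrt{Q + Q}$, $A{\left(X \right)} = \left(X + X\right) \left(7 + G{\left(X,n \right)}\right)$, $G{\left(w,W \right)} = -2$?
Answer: $\frac{186}{1081} - \frac{12 i \sqrt{30}}{1081} \approx 0.17206 - 0.060802 i$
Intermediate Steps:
$T{\left(R \right)} = 6$ ($T{\left(R \right)} = 3 \cdot 2 = 6$)
$A{\left(X \right)} = 10 X$ ($A{\left(X \right)} = \left(X + X\right) \left(7 - 2\right) = 2 X 5 = 10 X$)
$t{\left(Q \right)} = - \frac{5}{6} + \frac{\sqrt{2} \sqrt{Q}}{6}$ ($t{\left(Q \right)} = - \frac{5}{6} + \frac{\sqrt{Q + Q}}{6} = - \frac{5}{6} + \frac{\sqrt{2 Q}}{6} = - \frac{5}{6} + \frac{\sqrt{2} \sqrt{Q}}{6}$)
$\frac{1}{t{\left(A{\left(-6 \right)} \right)} + T{\left(128 \right)}} = \frac{1}{\left(- \frac{5}{6} + \frac{\sqrt{2} \sqrt{10 \left(-6\right)}}{6}\right) + 6} = \frac{1}{\left(- \frac{5}{6} + \frac{\sqrt{2} \sqrt{-60}}{6}\right) + 6} = \frac{1}{\left(- \frac{5}{6} + \frac{\sqrt{2} \cdot 2 i \sqrt{15}}{6}\right) + 6} = \frac{1}{\left(- \frac{5}{6} + \frac{i \sqrt{30}}{3}\right) + 6} = \frac{1}{\frac{31}{6} + \frac{i \sqrt{30}}{3}}$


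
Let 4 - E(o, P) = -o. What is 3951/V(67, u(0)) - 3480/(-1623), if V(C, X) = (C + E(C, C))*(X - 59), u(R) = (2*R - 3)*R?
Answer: 2435743/1468274 ≈ 1.6589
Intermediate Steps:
E(o, P) = 4 + o (E(o, P) = 4 - (-1)*o = 4 + o)
u(R) = R*(-3 + 2*R) (u(R) = (-3 + 2*R)*R = R*(-3 + 2*R))
V(C, X) = (-59 + X)*(4 + 2*C) (V(C, X) = (C + (4 + C))*(X - 59) = (4 + 2*C)*(-59 + X) = (-59 + X)*(4 + 2*C))
3951/V(67, u(0)) - 3480/(-1623) = 3951/(-236 - 118*67 + 67*(0*(-3 + 2*0)) + (0*(-3 + 2*0))*(4 + 67)) - 3480/(-1623) = 3951/(-236 - 7906 + 67*(0*(-3 + 0)) + (0*(-3 + 0))*71) - 3480*(-1/1623) = 3951/(-236 - 7906 + 67*(0*(-3)) + (0*(-3))*71) + 1160/541 = 3951/(-236 - 7906 + 67*0 + 0*71) + 1160/541 = 3951/(-236 - 7906 + 0 + 0) + 1160/541 = 3951/(-8142) + 1160/541 = 3951*(-1/8142) + 1160/541 = -1317/2714 + 1160/541 = 2435743/1468274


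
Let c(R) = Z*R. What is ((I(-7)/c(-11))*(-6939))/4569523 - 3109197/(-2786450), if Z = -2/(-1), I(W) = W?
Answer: 11158239008244/10004301499775 ≈ 1.1153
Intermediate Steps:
Z = 2 (Z = -2*(-1) = 2)
c(R) = 2*R
((I(-7)/c(-11))*(-6939))/4569523 - 3109197/(-2786450) = (-7/(2*(-11))*(-6939))/4569523 - 3109197/(-2786450) = (-7/(-22)*(-6939))*(1/4569523) - 3109197*(-1/2786450) = (-7*(-1/22)*(-6939))*(1/4569523) + 3109197/2786450 = ((7/22)*(-6939))*(1/4569523) + 3109197/2786450 = -48573/22*1/4569523 + 3109197/2786450 = -6939/14361358 + 3109197/2786450 = 11158239008244/10004301499775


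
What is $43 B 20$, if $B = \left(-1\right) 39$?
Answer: $-33540$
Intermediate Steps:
$B = -39$
$43 B 20 = 43 \left(-39\right) 20 = \left(-1677\right) 20 = -33540$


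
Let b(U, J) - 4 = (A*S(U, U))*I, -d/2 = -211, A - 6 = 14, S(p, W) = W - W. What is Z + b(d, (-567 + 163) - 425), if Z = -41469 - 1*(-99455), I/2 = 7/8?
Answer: 57990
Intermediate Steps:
S(p, W) = 0
A = 20 (A = 6 + 14 = 20)
d = 422 (d = -2*(-211) = 422)
I = 7/4 (I = 2*(7/8) = 7/4 ≈ 1.7500)
Z = 57986 (Z = -41469 + 99455 = 57986)
b(U, J) = 4 (b(U, J) = 4 + (20*0)*(7/4) = 4 + 0*(7/4) = 4 + 0 = 4)
Z + b(d, (-567 + 163) - 425) = 57986 + 4 = 57990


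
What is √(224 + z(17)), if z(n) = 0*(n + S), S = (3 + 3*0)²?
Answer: 4*√14 ≈ 14.967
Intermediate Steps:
S = 9 (S = (3 + 0)² = 3² = 9)
z(n) = 0 (z(n) = 0*(n + 9) = 0*(9 + n) = 0)
√(224 + z(17)) = √(224 + 0) = √224 = 4*√14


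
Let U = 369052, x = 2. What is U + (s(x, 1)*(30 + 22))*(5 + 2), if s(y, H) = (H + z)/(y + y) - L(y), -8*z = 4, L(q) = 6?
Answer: 733827/2 ≈ 3.6691e+5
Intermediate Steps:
z = -½ (z = -⅛*4 = -½ ≈ -0.50000)
s(y, H) = -6 + (-½ + H)/(2*y) (s(y, H) = (H - ½)/(y + y) - 1*6 = (-½ + H)/((2*y)) - 6 = (-½ + H)*(1/(2*y)) - 6 = (-½ + H)/(2*y) - 6 = -6 + (-½ + H)/(2*y))
U + (s(x, 1)*(30 + 22))*(5 + 2) = 369052 + (((¼)*(-1 - 24*2 + 2*1)/2)*(30 + 22))*(5 + 2) = 369052 + (((¼)*(½)*(-1 - 48 + 2))*52)*7 = 369052 + (((¼)*(½)*(-47))*52)*7 = 369052 - 47/8*52*7 = 369052 - 611/2*7 = 369052 - 4277/2 = 733827/2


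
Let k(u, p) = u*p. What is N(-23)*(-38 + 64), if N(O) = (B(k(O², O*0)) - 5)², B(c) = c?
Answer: 650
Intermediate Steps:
k(u, p) = p*u
N(O) = 25 (N(O) = ((O*0)*O² - 5)² = (0*O² - 5)² = (0 - 5)² = (-5)² = 25)
N(-23)*(-38 + 64) = 25*(-38 + 64) = 25*26 = 650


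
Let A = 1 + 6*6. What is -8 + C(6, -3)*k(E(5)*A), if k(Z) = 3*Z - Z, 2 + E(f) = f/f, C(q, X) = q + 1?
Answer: -526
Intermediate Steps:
A = 37 (A = 1 + 36 = 37)
C(q, X) = 1 + q
E(f) = -1 (E(f) = -2 + f/f = -2 + 1 = -1)
k(Z) = 2*Z
-8 + C(6, -3)*k(E(5)*A) = -8 + (1 + 6)*(2*(-1*37)) = -8 + 7*(2*(-37)) = -8 + 7*(-74) = -8 - 518 = -526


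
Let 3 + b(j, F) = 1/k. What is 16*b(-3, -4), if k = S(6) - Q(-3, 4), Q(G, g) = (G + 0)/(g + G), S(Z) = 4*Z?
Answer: -1280/27 ≈ -47.407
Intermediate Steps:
Q(G, g) = G/(G + g)
k = 27 (k = 4*6 - (-3)/(-3 + 4) = 24 - (-3)/1 = 24 - (-3) = 24 - 1*(-3) = 24 + 3 = 27)
b(j, F) = -80/27 (b(j, F) = -3 + 1/27 = -80/27)
16*b(-3, -4) = 16*(-80/27) = -1280/27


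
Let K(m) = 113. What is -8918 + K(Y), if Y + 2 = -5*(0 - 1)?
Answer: -8805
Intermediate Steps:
Y = 3 (Y = -2 - 5*(0 - 1) = -2 - 5*(-1) = -2 + 5 = 3)
-8918 + K(Y) = -8918 + 113 = -8805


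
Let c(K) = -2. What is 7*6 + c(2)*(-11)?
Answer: 64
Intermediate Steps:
7*6 + c(2)*(-11) = 7*6 - 2*(-11) = 42 + 22 = 64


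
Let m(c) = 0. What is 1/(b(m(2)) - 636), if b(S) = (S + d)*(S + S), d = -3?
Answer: -1/636 ≈ -0.0015723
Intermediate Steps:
b(S) = 2*S*(-3 + S) (b(S) = (S - 3)*(S + S) = (-3 + S)*(2*S) = 2*S*(-3 + S))
1/(b(m(2)) - 636) = 1/(2*0*(-3 + 0) - 636) = 1/(2*0*(-3) - 636) = 1/(0 - 636) = 1/(-636) = -1/636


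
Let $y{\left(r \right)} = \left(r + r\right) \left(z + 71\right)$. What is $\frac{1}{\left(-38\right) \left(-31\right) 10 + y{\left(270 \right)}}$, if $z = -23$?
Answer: $\frac{1}{37700} \approx 2.6525 \cdot 10^{-5}$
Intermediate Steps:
$y{\left(r \right)} = 96 r$ ($y{\left(r \right)} = \left(r + r\right) \left(-23 + 71\right) = 2 r 48 = 96 r$)
$\frac{1}{\left(-38\right) \left(-31\right) 10 + y{\left(270 \right)}} = \frac{1}{\left(-38\right) \left(-31\right) 10 + 96 \cdot 270} = \frac{1}{1178 \cdot 10 + 25920} = \frac{1}{11780 + 25920} = \frac{1}{37700}$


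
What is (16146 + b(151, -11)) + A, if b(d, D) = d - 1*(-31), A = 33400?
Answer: 49728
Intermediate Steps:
b(d, D) = 31 + d (b(d, D) = d + 31 = 31 + d)
(16146 + b(151, -11)) + A = (16146 + (31 + 151)) + 33400 = (16146 + 182) + 33400 = 16328 + 33400 = 49728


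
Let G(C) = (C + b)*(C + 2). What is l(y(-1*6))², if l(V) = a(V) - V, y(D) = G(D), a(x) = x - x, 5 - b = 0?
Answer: 16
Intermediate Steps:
b = 5 (b = 5 - 1*0 = 5 + 0 = 5)
a(x) = 0
G(C) = (2 + C)*(5 + C) (G(C) = (C + 5)*(C + 2) = (5 + C)*(2 + C) = (2 + C)*(5 + C))
y(D) = 10 + D² + 7*D
l(V) = -V (l(V) = 0 - V = -V)
l(y(-1*6))² = (-(10 + (-1*6)² + 7*(-1*6)))² = (-(10 + (-6)² + 7*(-6)))² = (-(10 + 36 - 42))² = (-1*4)² = (-4)² = 16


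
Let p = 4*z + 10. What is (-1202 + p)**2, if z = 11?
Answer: 1317904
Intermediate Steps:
p = 54 (p = 4*11 + 10 = 44 + 10 = 54)
(-1202 + p)**2 = (-1202 + 54)**2 = (-1148)**2 = 1317904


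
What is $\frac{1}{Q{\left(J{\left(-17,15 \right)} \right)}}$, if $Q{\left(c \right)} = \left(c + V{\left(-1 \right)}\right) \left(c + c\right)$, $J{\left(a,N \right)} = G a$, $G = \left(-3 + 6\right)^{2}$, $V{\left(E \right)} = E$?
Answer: $\frac{1}{47124} \approx 2.1221 \cdot 10^{-5}$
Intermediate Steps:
$G = 9$ ($G = 3^{2} = 9$)
$J{\left(a,N \right)} = 9 a$
$Q{\left(c \right)} = 2 c \left(-1 + c\right)$ ($Q{\left(c \right)} = \left(c - 1\right) \left(c + c\right) = \left(-1 + c\right) 2 c = 2 c \left(-1 + c\right)$)
$\frac{1}{Q{\left(J{\left(-17,15 \right)} \right)}} = \frac{1}{2 \cdot 9 \left(-17\right) \left(-1 + 9 \left(-17\right)\right)} = \frac{1}{2 \left(-153\right) \left(-1 - 153\right)} = \frac{1}{2 \left(-153\right) \left(-154\right)} = \frac{1}{47124}$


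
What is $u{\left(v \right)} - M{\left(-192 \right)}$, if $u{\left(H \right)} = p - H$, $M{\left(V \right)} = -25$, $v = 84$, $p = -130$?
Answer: $-189$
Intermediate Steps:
$u{\left(H \right)} = -130 - H$
$u{\left(v \right)} - M{\left(-192 \right)} = \left(-130 - 84\right) - -25 = \left(-130 - 84\right) + 25 = -214 + 25 = -189$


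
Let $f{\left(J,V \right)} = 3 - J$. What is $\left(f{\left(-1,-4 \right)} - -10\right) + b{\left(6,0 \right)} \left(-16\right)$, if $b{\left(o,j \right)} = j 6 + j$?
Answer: $14$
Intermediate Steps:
$b{\left(o,j \right)} = 7 j$ ($b{\left(o,j \right)} = 6 j + j = 7 j$)
$\left(f{\left(-1,-4 \right)} - -10\right) + b{\left(6,0 \right)} \left(-16\right) = \left(\left(3 - -1\right) - -10\right) + 7 \cdot 0 \left(-16\right) = \left(\left(3 + 1\right) + 10\right) + 0 \left(-16\right) = \left(4 + 10\right) + 0 = 14 + 0 = 14$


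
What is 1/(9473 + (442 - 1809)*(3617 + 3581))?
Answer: -1/9830193 ≈ -1.0173e-7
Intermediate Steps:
1/(9473 + (442 - 1809)*(3617 + 3581)) = 1/(9473 - 1367*7198) = 1/(9473 - 9839666) = 1/(-9830193) = -1/9830193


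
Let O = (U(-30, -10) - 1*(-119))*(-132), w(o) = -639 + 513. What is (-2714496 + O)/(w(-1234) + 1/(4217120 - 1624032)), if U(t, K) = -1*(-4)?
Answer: 7081028380416/326729087 ≈ 21672.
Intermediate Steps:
U(t, K) = 4
w(o) = -126
O = -16236 (O = (4 - 1*(-119))*(-132) = (4 + 119)*(-132) = 123*(-132) = -16236)
(-2714496 + O)/(w(-1234) + 1/(4217120 - 1624032)) = (-2714496 - 16236)/(-126 + 1/(4217120 - 1624032)) = -2730732/(-126 + 1/2593088) = -2730732/(-326729087/2593088) = -2730732*(-2593088/326729087) = 7081028380416/326729087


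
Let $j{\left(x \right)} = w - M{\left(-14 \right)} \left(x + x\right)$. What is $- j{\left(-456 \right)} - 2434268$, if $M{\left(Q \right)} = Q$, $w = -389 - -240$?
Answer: $-2421351$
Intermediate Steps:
$w = -149$ ($w = -389 + 240 = -149$)
$j{\left(x \right)} = -149 + 28 x$ ($j{\left(x \right)} = -149 - - 14 \left(x + x\right) = -149 - - 14 \cdot 2 x = -149 - - 28 x = -149 + 28 x$)
$- j{\left(-456 \right)} - 2434268 = - (-149 + 28 \left(-456\right)) - 2434268 = - (-149 - 12768) - 2434268 = \left(-1\right) \left(-12917\right) - 2434268 = 12917 - 2434268 = -2421351$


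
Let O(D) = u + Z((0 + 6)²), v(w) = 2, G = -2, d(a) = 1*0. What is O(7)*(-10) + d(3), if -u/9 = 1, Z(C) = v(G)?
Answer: 70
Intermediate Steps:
d(a) = 0
Z(C) = 2
u = -9 (u = -9*1 = -9)
O(D) = -7 (O(D) = -9 + 2 = -7)
O(7)*(-10) + d(3) = -7*(-10) + 0 = 70 + 0 = 70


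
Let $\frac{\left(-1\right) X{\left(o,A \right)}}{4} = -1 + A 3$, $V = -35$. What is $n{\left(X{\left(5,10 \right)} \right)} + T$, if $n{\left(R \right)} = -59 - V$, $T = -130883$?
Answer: $-130907$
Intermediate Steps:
$X{\left(o,A \right)} = 4 - 12 A$ ($X{\left(o,A \right)} = - 4 \left(-1 + A 3\right) = - 4 \left(-1 + 3 A\right) = 4 - 12 A$)
$n{\left(R \right)} = -24$ ($n{\left(R \right)} = -59 - -35 = -59 + 35 = -24$)
$n{\left(X{\left(5,10 \right)} \right)} + T = -24 - 130883 = -130907$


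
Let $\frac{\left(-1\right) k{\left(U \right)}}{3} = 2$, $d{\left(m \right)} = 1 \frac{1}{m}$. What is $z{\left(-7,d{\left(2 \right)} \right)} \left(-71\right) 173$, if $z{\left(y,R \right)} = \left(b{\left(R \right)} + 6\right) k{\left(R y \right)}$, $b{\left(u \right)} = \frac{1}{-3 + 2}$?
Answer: $368490$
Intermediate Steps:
$b{\left(u \right)} = -1$ ($b{\left(u \right)} = \frac{1}{-1} = -1$)
$d{\left(m \right)} = \frac{1}{m}$
$k{\left(U \right)} = -6$ ($k{\left(U \right)} = \left(-3\right) 2 = -6$)
$z{\left(y,R \right)} = -30$ ($z{\left(y,R \right)} = \left(-1 + 6\right) \left(-6\right) = 5 \left(-6\right) = -30$)
$z{\left(-7,d{\left(2 \right)} \right)} \left(-71\right) 173 = \left(-30\right) \left(-71\right) 173 = 2130 \cdot 173 = 368490$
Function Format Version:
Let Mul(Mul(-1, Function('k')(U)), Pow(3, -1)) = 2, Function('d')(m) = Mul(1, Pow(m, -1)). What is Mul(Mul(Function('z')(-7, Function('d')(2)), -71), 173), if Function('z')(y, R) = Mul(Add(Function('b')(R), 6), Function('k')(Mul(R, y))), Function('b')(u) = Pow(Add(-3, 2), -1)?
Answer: 368490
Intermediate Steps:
Function('b')(u) = -1 (Function('b')(u) = Pow(-1, -1) = -1)
Function('d')(m) = Pow(m, -1)
Function('k')(U) = -6 (Function('k')(U) = Mul(-3, 2) = -6)
Function('z')(y, R) = -30 (Function('z')(y, R) = Mul(Add(-1, 6), -6) = Mul(5, -6) = -30)
Mul(Mul(Function('z')(-7, Function('d')(2)), -71), 173) = Mul(Mul(-30, -71), 173) = Mul(2130, 173) = 368490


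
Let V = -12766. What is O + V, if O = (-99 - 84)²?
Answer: 20723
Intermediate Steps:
O = 33489 (O = (-183)² = 33489)
O + V = 33489 - 12766 = 20723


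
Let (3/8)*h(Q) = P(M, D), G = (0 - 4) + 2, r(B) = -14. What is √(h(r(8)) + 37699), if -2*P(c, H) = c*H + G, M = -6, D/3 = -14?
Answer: √336291/3 ≈ 193.30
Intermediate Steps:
D = -42 (D = 3*(-14) = -42)
G = -2 (G = -4 + 2 = -2)
P(c, H) = 1 - H*c/2 (P(c, H) = -(c*H - 2)/2 = -(H*c - 2)/2 = -(-2 + H*c)/2 = 1 - H*c/2)
h(Q) = -1000/3 (h(Q) = 8*(1 - ½*(-42)*(-6))/3 = 8*(1 - 126)/3 = (8/3)*(-125) = -1000/3)
√(h(r(8)) + 37699) = √(-1000/3 + 37699) = √(112097/3) = √336291/3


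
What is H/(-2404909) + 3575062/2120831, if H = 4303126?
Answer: -528504238348/5100405559379 ≈ -0.10362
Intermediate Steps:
H/(-2404909) + 3575062/2120831 = 4303126/(-2404909) + 3575062/2120831 = 4303126*(-1/2404909) + 3575062*(1/2120831) = -4303126/2404909 + 3575062/2120831 = -528504238348/5100405559379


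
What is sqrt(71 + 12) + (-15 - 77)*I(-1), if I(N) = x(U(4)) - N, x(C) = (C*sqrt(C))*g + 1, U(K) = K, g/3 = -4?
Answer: 8648 + sqrt(83) ≈ 8657.1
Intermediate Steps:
g = -12 (g = 3*(-4) = -12)
x(C) = 1 - 12*C**(3/2) (x(C) = (C*sqrt(C))*(-12) + 1 = C**(3/2)*(-12) + 1 = -12*C**(3/2) + 1 = 1 - 12*C**(3/2))
I(N) = -95 - N (I(N) = (1 - 12*4**(3/2)) - N = (1 - 12*8) - N = (1 - 96) - N = -95 - N)
sqrt(71 + 12) + (-15 - 77)*I(-1) = sqrt(71 + 12) + (-15 - 77)*(-95 - 1*(-1)) = sqrt(83) - 92*(-95 + 1) = sqrt(83) - 92*(-94) = sqrt(83) + 8648 = 8648 + sqrt(83)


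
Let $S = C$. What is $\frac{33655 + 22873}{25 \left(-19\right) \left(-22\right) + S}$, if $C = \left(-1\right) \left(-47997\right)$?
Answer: $\frac{56528}{58447} \approx 0.96717$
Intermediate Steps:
$C = 47997$
$S = 47997$
$\frac{33655 + 22873}{25 \left(-19\right) \left(-22\right) + S} = \frac{33655 + 22873}{25 \left(-19\right) \left(-22\right) + 47997} = \frac{56528}{\left(-475\right) \left(-22\right) + 47997} = \frac{56528}{10450 + 47997} = \frac{56528}{58447}$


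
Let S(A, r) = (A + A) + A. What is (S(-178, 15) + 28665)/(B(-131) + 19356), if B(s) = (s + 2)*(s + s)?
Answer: 9377/17718 ≈ 0.52924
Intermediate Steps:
B(s) = 2*s*(2 + s) (B(s) = (2 + s)*(2*s) = 2*s*(2 + s))
S(A, r) = 3*A (S(A, r) = 2*A + A = 3*A)
(S(-178, 15) + 28665)/(B(-131) + 19356) = (3*(-178) + 28665)/(2*(-131)*(2 - 131) + 19356) = (-534 + 28665)/(2*(-131)*(-129) + 19356) = 28131/(33798 + 19356) = 28131/53154 = 28131*(1/53154) = 9377/17718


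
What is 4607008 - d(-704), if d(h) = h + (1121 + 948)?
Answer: 4605643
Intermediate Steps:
d(h) = 2069 + h (d(h) = h + 2069 = 2069 + h)
4607008 - d(-704) = 4607008 - (2069 - 704) = 4607008 - 1*1365 = 4607008 - 1365 = 4605643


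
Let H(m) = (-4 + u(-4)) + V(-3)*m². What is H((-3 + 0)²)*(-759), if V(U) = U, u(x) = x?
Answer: 190509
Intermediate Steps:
H(m) = -8 - 3*m² (H(m) = (-4 - 4) - 3*m² = -8 - 3*m²)
H((-3 + 0)²)*(-759) = (-8 - 3*(-3 + 0)⁴)*(-759) = (-8 - 3*((-3)²)²)*(-759) = (-8 - 3*9²)*(-759) = (-8 - 3*81)*(-759) = (-8 - 243)*(-759) = -251*(-759) = 190509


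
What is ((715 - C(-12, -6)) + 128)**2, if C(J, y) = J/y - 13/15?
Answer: 159466384/225 ≈ 7.0874e+5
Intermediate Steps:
C(J, y) = -13/15 + J/y (C(J, y) = J/y - 13*1/15 = J/y - 13/15 = -13/15 + J/y)
((715 - C(-12, -6)) + 128)**2 = ((715 - (-13/15 - 12/(-6))) + 128)**2 = ((715 - (-13/15 - 12*(-1/6))) + 128)**2 = ((715 - (-13/15 + 2)) + 128)**2 = ((715 - 1*17/15) + 128)**2 = ((715 - 17/15) + 128)**2 = (10708/15 + 128)**2 = (12628/15)**2 = 159466384/225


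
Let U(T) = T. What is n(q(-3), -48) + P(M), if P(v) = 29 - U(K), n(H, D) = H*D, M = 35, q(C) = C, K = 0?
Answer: 173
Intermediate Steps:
n(H, D) = D*H
P(v) = 29 (P(v) = 29 - 1*0 = 29 + 0 = 29)
n(q(-3), -48) + P(M) = -48*(-3) + 29 = 144 + 29 = 173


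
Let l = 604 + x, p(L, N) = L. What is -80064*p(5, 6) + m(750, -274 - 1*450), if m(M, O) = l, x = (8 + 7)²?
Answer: -399491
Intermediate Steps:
x = 225 (x = 15² = 225)
l = 829 (l = 604 + 225 = 829)
m(M, O) = 829
-80064*p(5, 6) + m(750, -274 - 1*450) = -80064*5 + 829 = -400320 + 829 = -399491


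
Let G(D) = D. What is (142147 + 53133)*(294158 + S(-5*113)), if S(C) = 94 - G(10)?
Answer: 57459577760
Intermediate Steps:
S(C) = 84 (S(C) = 94 - 1*10 = 94 - 10 = 84)
(142147 + 53133)*(294158 + S(-5*113)) = (142147 + 53133)*(294158 + 84) = 195280*294242 = 57459577760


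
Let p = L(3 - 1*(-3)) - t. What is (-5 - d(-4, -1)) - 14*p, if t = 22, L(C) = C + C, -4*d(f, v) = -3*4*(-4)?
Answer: 147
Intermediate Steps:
d(f, v) = -12 (d(f, v) = -(-3*4)*(-4)/4 = -(-3)*(-4) = -¼*48 = -12)
L(C) = 2*C
p = -10 (p = 2*(3 - 1*(-3)) - 1*22 = 2*(3 + 3) - 22 = 2*6 - 22 = 12 - 22 = -10)
(-5 - d(-4, -1)) - 14*p = (-5 - 1*(-12)) - 14*(-10) = (-5 + 12) + 140 = 7 + 140 = 147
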